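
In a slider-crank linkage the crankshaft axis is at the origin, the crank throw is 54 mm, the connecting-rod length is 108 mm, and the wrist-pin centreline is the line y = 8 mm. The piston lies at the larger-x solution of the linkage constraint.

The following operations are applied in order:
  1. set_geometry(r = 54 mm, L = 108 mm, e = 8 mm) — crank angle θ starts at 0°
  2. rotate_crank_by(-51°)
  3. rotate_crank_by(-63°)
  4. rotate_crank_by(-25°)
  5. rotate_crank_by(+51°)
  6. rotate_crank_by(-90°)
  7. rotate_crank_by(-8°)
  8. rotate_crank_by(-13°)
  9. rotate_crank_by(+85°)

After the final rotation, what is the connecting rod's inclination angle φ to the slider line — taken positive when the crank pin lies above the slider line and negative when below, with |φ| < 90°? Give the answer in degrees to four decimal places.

-32.0627

set_geometry: r = 54 mm, L = 108 mm, e = 8 mm; θ ← 0°
rotate_crank_by(-51°): θ ← 0° -51° = -51°
rotate_crank_by(-63°): θ ← -51° -63° = -114°
rotate_crank_by(-25°): θ ← -114° -25° = -139°
rotate_crank_by(+51°): θ ← -139° +51° = -88°
rotate_crank_by(-90°): θ ← -88° -90° = -178°
rotate_crank_by(-8°): θ ← -178° -8° = -186°
rotate_crank_by(-13°): θ ← -186° -13° = -199°
rotate_crank_by(+85°): θ ← -199° +85° = -114°
crank pin P = (r cos θ, r sin θ) = (-21.963779, -49.331455)
h = r sin θ − e = -49.331455 − 8 = -57.331455
sin φ = h / L = -57.331455 / 108 = -0.53084680
φ = arcsin(-0.53084680) = -32.062688°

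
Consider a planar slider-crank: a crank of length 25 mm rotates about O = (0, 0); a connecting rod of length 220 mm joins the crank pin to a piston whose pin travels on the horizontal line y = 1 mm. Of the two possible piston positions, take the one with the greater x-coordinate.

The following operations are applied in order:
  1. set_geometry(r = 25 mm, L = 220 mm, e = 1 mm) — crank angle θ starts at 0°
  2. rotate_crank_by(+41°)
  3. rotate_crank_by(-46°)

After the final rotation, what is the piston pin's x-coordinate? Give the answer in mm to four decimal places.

244.8819

set_geometry: r = 25 mm, L = 220 mm, e = 1 mm; θ ← 0°
rotate_crank_by(+41°): θ ← 0° +41° = 41°
rotate_crank_by(-46°): θ ← 41° -46° = -5°
crank pin P = (r cos θ, r sin θ) = (24.904867, -2.178894)
h = r sin θ − e = -2.178894 − 1 = -3.178894
x = r cos θ + √(L² − h²) = 24.904867 + √(48400.0 − 10.1054) = 24.904867 + 219.977032 = 244.881900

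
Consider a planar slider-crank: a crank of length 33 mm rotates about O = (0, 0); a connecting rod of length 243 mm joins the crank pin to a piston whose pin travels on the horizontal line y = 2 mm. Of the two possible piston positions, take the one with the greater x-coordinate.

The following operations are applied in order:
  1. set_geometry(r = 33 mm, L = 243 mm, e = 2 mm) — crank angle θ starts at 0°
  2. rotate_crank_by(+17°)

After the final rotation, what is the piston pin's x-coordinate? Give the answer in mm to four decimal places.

set_geometry: r = 33 mm, L = 243 mm, e = 2 mm; θ ← 0°
rotate_crank_by(+17°): θ ← 0° +17° = 17°
crank pin P = (r cos θ, r sin θ) = (31.558057, 9.648266)
h = r sin θ − e = 9.648266 − 2 = 7.648266
x = r cos θ + √(L² − h²) = 31.558057 + √(59049.0 − 58.4960) = 31.558057 + 242.879608 = 274.437665

274.4377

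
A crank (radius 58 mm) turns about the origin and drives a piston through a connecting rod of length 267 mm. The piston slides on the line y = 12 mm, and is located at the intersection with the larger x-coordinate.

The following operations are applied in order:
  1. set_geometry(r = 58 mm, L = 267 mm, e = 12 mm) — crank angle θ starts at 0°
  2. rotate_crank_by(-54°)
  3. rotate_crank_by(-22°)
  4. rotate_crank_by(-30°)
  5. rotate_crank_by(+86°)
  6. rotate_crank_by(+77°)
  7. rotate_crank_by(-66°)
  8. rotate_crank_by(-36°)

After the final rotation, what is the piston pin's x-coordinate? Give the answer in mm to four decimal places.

set_geometry: r = 58 mm, L = 267 mm, e = 12 mm; θ ← 0°
rotate_crank_by(-54°): θ ← 0° -54° = -54°
rotate_crank_by(-22°): θ ← -54° -22° = -76°
rotate_crank_by(-30°): θ ← -76° -30° = -106°
rotate_crank_by(+86°): θ ← -106° +86° = -20°
rotate_crank_by(+77°): θ ← -20° +77° = 57°
rotate_crank_by(-66°): θ ← 57° -66° = -9°
rotate_crank_by(-36°): θ ← -9° -36° = -45°
crank pin P = (r cos θ, r sin θ) = (41.012193, -41.012193)
h = r sin θ − e = -41.012193 − 12 = -53.012193
x = r cos θ + √(L² − h²) = 41.012193 + √(71289.0 − 2810.2926) = 41.012193 + 261.684366 = 302.696559

302.6966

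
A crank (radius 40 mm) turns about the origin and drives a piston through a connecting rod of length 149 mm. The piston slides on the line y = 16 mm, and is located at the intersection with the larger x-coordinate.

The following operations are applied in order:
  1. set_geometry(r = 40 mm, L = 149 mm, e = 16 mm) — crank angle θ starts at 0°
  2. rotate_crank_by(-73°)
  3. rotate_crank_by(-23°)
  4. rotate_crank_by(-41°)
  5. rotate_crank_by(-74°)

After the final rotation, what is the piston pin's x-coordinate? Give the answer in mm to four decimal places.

114.6422

set_geometry: r = 40 mm, L = 149 mm, e = 16 mm; θ ← 0°
rotate_crank_by(-73°): θ ← 0° -73° = -73°
rotate_crank_by(-23°): θ ← -73° -23° = -96°
rotate_crank_by(-41°): θ ← -96° -41° = -137°
rotate_crank_by(-74°): θ ← -137° -74° = -211°
crank pin P = (r cos θ, r sin θ) = (-34.286692, 20.601523)
h = r sin θ − e = 20.601523 − 16 = 4.601523
x = r cos θ + √(L² − h²) = -34.286692 + √(22201.0 − 21.1740) = -34.286692 + 148.928929 = 114.642237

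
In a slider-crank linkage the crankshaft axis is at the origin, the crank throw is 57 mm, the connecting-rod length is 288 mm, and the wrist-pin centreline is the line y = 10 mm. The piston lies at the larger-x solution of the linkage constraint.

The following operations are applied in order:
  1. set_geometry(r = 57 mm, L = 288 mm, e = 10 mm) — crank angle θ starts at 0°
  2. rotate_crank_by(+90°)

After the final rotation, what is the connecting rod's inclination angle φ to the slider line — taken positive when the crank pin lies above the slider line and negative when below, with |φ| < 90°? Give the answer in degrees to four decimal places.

set_geometry: r = 57 mm, L = 288 mm, e = 10 mm; θ ← 0°
rotate_crank_by(+90°): θ ← 0° +90° = 90°
crank pin P = (r cos θ, r sin θ) = (0.000000, 57.000000)
h = r sin θ − e = 57.000000 − 10 = 47.000000
sin φ = h / L = 47.000000 / 288 = 0.16319444
φ = arcsin(0.16319444) = 9.392362°

9.3924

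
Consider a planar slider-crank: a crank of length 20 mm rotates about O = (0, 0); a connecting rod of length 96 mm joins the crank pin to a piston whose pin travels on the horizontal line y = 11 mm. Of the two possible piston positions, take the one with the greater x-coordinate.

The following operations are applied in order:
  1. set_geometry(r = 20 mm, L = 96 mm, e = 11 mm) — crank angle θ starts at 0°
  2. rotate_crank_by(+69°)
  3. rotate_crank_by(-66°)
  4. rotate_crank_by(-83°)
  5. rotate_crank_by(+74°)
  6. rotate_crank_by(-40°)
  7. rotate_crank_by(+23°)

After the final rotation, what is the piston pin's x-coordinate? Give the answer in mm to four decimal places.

set_geometry: r = 20 mm, L = 96 mm, e = 11 mm; θ ← 0°
rotate_crank_by(+69°): θ ← 0° +69° = 69°
rotate_crank_by(-66°): θ ← 69° -66° = 3°
rotate_crank_by(-83°): θ ← 3° -83° = -80°
rotate_crank_by(+74°): θ ← -80° +74° = -6°
rotate_crank_by(-40°): θ ← -6° -40° = -46°
rotate_crank_by(+23°): θ ← -46° +23° = -23°
crank pin P = (r cos θ, r sin θ) = (18.410097, -7.814623)
h = r sin θ − e = -7.814623 − 11 = -18.814623
x = r cos θ + √(L² − h²) = 18.410097 + √(9216.0 − 353.9900) = 18.410097 + 94.138249 = 112.548346

112.5483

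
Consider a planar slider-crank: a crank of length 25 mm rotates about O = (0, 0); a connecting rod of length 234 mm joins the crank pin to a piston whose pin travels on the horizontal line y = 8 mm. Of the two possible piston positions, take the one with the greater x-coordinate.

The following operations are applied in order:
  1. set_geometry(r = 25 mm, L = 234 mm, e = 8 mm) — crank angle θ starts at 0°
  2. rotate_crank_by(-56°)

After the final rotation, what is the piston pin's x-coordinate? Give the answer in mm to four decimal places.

set_geometry: r = 25 mm, L = 234 mm, e = 8 mm; θ ← 0°
rotate_crank_by(-56°): θ ← 0° -56° = -56°
crank pin P = (r cos θ, r sin θ) = (13.979823, -20.725939)
h = r sin θ − e = -20.725939 − 8 = -28.725939
x = r cos θ + √(L² − h²) = 13.979823 + √(54756.0 − 825.1796) = 13.979823 + 232.230102 = 246.209925

246.2099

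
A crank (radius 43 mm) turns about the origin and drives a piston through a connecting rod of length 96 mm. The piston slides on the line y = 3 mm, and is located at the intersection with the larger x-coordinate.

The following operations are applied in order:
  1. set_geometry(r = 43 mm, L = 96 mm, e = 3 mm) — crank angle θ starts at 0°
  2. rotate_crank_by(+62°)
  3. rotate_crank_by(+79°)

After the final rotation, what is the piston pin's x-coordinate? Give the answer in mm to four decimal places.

59.5186

set_geometry: r = 43 mm, L = 96 mm, e = 3 mm; θ ← 0°
rotate_crank_by(+62°): θ ← 0° +62° = 62°
rotate_crank_by(+79°): θ ← 62° +79° = 141°
crank pin P = (r cos θ, r sin θ) = (-33.417276, 27.060777)
h = r sin θ − e = 27.060777 − 3 = 24.060777
x = r cos θ + √(L² − h²) = -33.417276 + √(9216.0 − 578.9210) = -33.417276 + 92.935887 = 59.518610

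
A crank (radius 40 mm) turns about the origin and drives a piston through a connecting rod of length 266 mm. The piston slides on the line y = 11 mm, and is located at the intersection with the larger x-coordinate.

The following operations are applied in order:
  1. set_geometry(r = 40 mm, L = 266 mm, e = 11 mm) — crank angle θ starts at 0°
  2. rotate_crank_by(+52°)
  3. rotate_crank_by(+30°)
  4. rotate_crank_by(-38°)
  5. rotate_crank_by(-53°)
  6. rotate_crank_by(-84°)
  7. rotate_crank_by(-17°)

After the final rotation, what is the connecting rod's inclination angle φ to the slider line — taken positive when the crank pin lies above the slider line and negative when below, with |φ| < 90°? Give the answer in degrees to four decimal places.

-10.5248

set_geometry: r = 40 mm, L = 266 mm, e = 11 mm; θ ← 0°
rotate_crank_by(+52°): θ ← 0° +52° = 52°
rotate_crank_by(+30°): θ ← 52° +30° = 82°
rotate_crank_by(-38°): θ ← 82° -38° = 44°
rotate_crank_by(-53°): θ ← 44° -53° = -9°
rotate_crank_by(-84°): θ ← -9° -84° = -93°
rotate_crank_by(-17°): θ ← -93° -17° = -110°
crank pin P = (r cos θ, r sin θ) = (-13.680806, -37.587705)
h = r sin θ − e = -37.587705 − 11 = -48.587705
sin φ = h / L = -48.587705 / 266 = -0.18266054
φ = arcsin(-0.18266054) = -10.524768°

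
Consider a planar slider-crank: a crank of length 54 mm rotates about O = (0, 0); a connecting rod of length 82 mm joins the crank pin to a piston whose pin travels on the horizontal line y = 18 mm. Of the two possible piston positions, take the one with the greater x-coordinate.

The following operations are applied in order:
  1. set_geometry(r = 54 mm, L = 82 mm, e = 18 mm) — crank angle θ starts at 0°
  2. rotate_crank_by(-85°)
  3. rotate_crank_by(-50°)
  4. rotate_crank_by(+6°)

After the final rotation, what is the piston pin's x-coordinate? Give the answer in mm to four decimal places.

set_geometry: r = 54 mm, L = 82 mm, e = 18 mm; θ ← 0°
rotate_crank_by(-85°): θ ← 0° -85° = -85°
rotate_crank_by(-50°): θ ← -85° -50° = -135°
rotate_crank_by(+6°): θ ← -135° +6° = -129°
crank pin P = (r cos θ, r sin θ) = (-33.983301, -41.965882)
h = r sin θ − e = -41.965882 − 18 = -59.965882
x = r cos θ + √(L² − h²) = -33.983301 + √(6724.0 − 3595.9070) = -33.983301 + 55.929357 = 21.946056

21.9461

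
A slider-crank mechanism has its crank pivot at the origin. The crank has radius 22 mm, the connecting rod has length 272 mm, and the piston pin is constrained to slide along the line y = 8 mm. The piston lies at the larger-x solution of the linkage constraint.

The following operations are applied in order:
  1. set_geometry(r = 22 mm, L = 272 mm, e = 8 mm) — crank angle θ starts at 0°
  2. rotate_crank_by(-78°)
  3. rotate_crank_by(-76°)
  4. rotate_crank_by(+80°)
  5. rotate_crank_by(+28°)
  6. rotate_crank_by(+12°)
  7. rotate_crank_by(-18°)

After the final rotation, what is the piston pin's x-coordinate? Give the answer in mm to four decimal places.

284.3620

set_geometry: r = 22 mm, L = 272 mm, e = 8 mm; θ ← 0°
rotate_crank_by(-78°): θ ← 0° -78° = -78°
rotate_crank_by(-76°): θ ← -78° -76° = -154°
rotate_crank_by(+80°): θ ← -154° +80° = -74°
rotate_crank_by(+28°): θ ← -74° +28° = -46°
rotate_crank_by(+12°): θ ← -46° +12° = -34°
rotate_crank_by(-18°): θ ← -34° -18° = -52°
crank pin P = (r cos θ, r sin θ) = (13.544552, -17.336237)
h = r sin θ − e = -17.336237 − 8 = -25.336237
x = r cos θ + √(L² − h²) = 13.544552 + √(73984.0 − 641.9249) = 13.544552 + 270.817420 = 284.361973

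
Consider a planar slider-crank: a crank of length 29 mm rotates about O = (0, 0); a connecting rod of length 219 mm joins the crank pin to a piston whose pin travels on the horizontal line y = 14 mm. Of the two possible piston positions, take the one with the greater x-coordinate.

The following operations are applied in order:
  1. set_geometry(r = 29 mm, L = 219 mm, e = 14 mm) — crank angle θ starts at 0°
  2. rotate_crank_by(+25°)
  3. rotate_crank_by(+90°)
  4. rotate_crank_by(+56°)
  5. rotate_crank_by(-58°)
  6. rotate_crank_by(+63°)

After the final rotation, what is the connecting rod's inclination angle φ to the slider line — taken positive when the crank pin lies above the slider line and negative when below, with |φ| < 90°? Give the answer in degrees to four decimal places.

-3.1351

set_geometry: r = 29 mm, L = 219 mm, e = 14 mm; θ ← 0°
rotate_crank_by(+25°): θ ← 0° +25° = 25°
rotate_crank_by(+90°): θ ← 25° +90° = 115°
rotate_crank_by(+56°): θ ← 115° +56° = 171°
rotate_crank_by(-58°): θ ← 171° -58° = 113°
rotate_crank_by(+63°): θ ← 113° +63° = 176°
crank pin P = (r cos θ, r sin θ) = (-28.929357, 2.022938)
h = r sin θ − e = 2.022938 − 14 = -11.977062
sin φ = h / L = -11.977062 / 219 = -0.05468978
φ = arcsin(-0.05468978) = -3.135058°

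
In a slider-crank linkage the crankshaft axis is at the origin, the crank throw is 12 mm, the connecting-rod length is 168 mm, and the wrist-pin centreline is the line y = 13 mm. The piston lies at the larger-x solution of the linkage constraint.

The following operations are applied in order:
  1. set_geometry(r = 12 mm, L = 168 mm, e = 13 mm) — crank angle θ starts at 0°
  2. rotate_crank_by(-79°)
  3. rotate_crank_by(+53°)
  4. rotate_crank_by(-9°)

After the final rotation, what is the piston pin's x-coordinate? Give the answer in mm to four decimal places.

176.6491

set_geometry: r = 12 mm, L = 168 mm, e = 13 mm; θ ← 0°
rotate_crank_by(-79°): θ ← 0° -79° = -79°
rotate_crank_by(+53°): θ ← -79° +53° = -26°
rotate_crank_by(-9°): θ ← -26° -9° = -35°
crank pin P = (r cos θ, r sin θ) = (9.829825, -6.882917)
h = r sin θ − e = -6.882917 − 13 = -19.882917
x = r cos θ + √(L² − h²) = 9.829825 + √(28224.0 − 395.3304) = 9.829825 + 166.819272 = 176.649097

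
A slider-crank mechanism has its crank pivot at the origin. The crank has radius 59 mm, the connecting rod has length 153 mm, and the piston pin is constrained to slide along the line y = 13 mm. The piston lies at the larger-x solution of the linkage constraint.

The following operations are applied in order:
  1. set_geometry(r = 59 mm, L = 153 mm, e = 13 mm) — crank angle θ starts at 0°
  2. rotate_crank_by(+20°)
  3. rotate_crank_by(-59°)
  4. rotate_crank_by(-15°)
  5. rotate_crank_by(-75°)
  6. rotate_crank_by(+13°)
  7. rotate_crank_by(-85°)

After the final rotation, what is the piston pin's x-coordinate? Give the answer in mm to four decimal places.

97.7019

set_geometry: r = 59 mm, L = 153 mm, e = 13 mm; θ ← 0°
rotate_crank_by(+20°): θ ← 0° +20° = 20°
rotate_crank_by(-59°): θ ← 20° -59° = -39°
rotate_crank_by(-15°): θ ← -39° -15° = -54°
rotate_crank_by(-75°): θ ← -54° -75° = -129°
rotate_crank_by(+13°): θ ← -129° +13° = -116°
rotate_crank_by(-85°): θ ← -116° -85° = -201°
crank pin P = (r cos θ, r sin θ) = (-55.081245, 21.143709)
h = r sin θ − e = 21.143709 − 13 = 8.143709
x = r cos θ + √(L² − h²) = -55.081245 + √(23409.0 − 66.3200) = -55.081245 + 152.783114 = 97.701869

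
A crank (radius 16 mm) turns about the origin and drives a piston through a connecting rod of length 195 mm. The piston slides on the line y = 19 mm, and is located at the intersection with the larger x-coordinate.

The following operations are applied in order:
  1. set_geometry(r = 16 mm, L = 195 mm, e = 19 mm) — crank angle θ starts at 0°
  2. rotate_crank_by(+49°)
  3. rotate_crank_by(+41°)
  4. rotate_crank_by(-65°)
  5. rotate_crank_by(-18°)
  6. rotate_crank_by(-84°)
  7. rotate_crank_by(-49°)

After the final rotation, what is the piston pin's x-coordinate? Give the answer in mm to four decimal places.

182.9611

set_geometry: r = 16 mm, L = 195 mm, e = 19 mm; θ ← 0°
rotate_crank_by(+49°): θ ← 0° +49° = 49°
rotate_crank_by(+41°): θ ← 49° +41° = 90°
rotate_crank_by(-65°): θ ← 90° -65° = 25°
rotate_crank_by(-18°): θ ← 25° -18° = 7°
rotate_crank_by(-84°): θ ← 7° -84° = -77°
rotate_crank_by(-49°): θ ← -77° -49° = -126°
crank pin P = (r cos θ, r sin θ) = (-9.404564, -12.944272)
h = r sin θ − e = -12.944272 − 19 = -31.944272
x = r cos θ + √(L² − h²) = -9.404564 + √(38025.0 − 1020.4365) = -9.404564 + 192.365702 = 182.961138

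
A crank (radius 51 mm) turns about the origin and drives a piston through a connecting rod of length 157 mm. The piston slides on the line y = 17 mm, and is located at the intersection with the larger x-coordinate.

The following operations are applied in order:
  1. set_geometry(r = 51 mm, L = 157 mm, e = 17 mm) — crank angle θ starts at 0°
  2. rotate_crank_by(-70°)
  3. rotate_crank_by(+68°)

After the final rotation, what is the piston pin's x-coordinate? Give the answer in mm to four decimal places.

206.8417

set_geometry: r = 51 mm, L = 157 mm, e = 17 mm; θ ← 0°
rotate_crank_by(-70°): θ ← 0° -70° = -70°
rotate_crank_by(+68°): θ ← -70° +68° = -2°
crank pin P = (r cos θ, r sin θ) = (50.968932, -1.779874)
h = r sin θ − e = -1.779874 − 17 = -18.779874
x = r cos θ + √(L² − h²) = 50.968932 + √(24649.0 − 352.6837) = 50.968932 + 155.872757 = 206.841689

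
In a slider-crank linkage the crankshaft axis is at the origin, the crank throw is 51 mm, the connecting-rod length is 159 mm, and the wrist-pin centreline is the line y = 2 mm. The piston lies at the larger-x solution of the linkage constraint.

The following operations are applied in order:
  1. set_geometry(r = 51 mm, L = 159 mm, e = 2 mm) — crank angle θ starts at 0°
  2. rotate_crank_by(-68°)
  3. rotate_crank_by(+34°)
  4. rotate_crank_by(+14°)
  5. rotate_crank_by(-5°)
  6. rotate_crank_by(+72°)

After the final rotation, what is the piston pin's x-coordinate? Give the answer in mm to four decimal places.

set_geometry: r = 51 mm, L = 159 mm, e = 2 mm; θ ← 0°
rotate_crank_by(-68°): θ ← 0° -68° = -68°
rotate_crank_by(+34°): θ ← -68° +34° = -34°
rotate_crank_by(+14°): θ ← -34° +14° = -20°
rotate_crank_by(-5°): θ ← -20° -5° = -25°
rotate_crank_by(+72°): θ ← -25° +72° = 47°
crank pin P = (r cos θ, r sin θ) = (34.781916, 37.299039)
h = r sin θ − e = 37.299039 − 2 = 35.299039
x = r cos θ + √(L² − h²) = 34.781916 + √(25281.0 − 1246.0221) = 34.781916 + 155.032183 = 189.814100

189.8141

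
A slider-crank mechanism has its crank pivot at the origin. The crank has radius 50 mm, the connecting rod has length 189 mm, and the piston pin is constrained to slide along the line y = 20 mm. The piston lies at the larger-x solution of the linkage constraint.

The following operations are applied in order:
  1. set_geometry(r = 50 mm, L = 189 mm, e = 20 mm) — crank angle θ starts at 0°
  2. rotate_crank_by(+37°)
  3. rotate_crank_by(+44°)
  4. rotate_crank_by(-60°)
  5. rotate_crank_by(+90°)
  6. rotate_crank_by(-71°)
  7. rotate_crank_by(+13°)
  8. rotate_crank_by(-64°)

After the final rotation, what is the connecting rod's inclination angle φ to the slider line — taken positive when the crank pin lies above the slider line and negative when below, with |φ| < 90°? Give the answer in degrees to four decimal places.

-8.9921

set_geometry: r = 50 mm, L = 189 mm, e = 20 mm; θ ← 0°
rotate_crank_by(+37°): θ ← 0° +37° = 37°
rotate_crank_by(+44°): θ ← 37° +44° = 81°
rotate_crank_by(-60°): θ ← 81° -60° = 21°
rotate_crank_by(+90°): θ ← 21° +90° = 111°
rotate_crank_by(-71°): θ ← 111° -71° = 40°
rotate_crank_by(+13°): θ ← 40° +13° = 53°
rotate_crank_by(-64°): θ ← 53° -64° = -11°
crank pin P = (r cos θ, r sin θ) = (49.081359, -9.540450)
h = r sin θ − e = -9.540450 − 20 = -29.540450
sin φ = h / L = -29.540450 / 189 = -0.15629868
φ = arcsin(-0.15629868) = -8.992123°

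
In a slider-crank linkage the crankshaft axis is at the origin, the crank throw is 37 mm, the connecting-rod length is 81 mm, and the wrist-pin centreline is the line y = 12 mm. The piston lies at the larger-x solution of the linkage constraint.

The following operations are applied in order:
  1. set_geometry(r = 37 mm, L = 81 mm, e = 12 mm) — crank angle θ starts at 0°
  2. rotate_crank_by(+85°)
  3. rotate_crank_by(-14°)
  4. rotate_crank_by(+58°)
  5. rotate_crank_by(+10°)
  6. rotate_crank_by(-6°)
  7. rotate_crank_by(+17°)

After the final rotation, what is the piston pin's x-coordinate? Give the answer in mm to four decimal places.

set_geometry: r = 37 mm, L = 81 mm, e = 12 mm; θ ← 0°
rotate_crank_by(+85°): θ ← 0° +85° = 85°
rotate_crank_by(-14°): θ ← 85° -14° = 71°
rotate_crank_by(+58°): θ ← 71° +58° = 129°
rotate_crank_by(+10°): θ ← 129° +10° = 139°
rotate_crank_by(-6°): θ ← 139° -6° = 133°
rotate_crank_by(+17°): θ ← 133° +17° = 150°
crank pin P = (r cos θ, r sin θ) = (-32.042940, 18.500000)
h = r sin θ − e = 18.500000 − 12 = 6.500000
x = r cos θ + √(L² − h²) = -32.042940 + √(6561.0 − 42.2500) = -32.042940 + 80.738776 = 48.695836

48.6958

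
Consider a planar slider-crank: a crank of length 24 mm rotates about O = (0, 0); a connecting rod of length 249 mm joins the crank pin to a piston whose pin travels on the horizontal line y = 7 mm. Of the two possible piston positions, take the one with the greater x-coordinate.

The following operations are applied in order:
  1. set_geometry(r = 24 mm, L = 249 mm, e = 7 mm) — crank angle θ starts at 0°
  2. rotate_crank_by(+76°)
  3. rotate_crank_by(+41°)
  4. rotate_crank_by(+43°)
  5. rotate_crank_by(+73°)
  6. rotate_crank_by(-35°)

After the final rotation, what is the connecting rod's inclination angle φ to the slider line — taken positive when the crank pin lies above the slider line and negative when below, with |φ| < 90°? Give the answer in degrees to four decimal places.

set_geometry: r = 24 mm, L = 249 mm, e = 7 mm; θ ← 0°
rotate_crank_by(+76°): θ ← 0° +76° = 76°
rotate_crank_by(+41°): θ ← 76° +41° = 117°
rotate_crank_by(+43°): θ ← 117° +43° = 160°
rotate_crank_by(+73°): θ ← 160° +73° = 233°
rotate_crank_by(-35°): θ ← 233° -35° = 198°
crank pin P = (r cos θ, r sin θ) = (-22.825356, -7.416408)
h = r sin θ − e = -7.416408 − 7 = -14.416408
sin φ = h / L = -14.416408 / 249 = -0.05789722
φ = arcsin(-0.05789722) = -3.319122°

-3.3191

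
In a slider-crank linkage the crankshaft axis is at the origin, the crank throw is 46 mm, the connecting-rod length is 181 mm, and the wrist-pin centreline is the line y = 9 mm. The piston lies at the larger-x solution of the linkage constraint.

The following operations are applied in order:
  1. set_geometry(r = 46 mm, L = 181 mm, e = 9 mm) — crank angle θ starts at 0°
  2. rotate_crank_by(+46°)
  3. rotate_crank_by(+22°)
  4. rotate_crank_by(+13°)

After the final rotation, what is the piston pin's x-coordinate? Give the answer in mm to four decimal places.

184.4912

set_geometry: r = 46 mm, L = 181 mm, e = 9 mm; θ ← 0°
rotate_crank_by(+46°): θ ← 0° +46° = 46°
rotate_crank_by(+22°): θ ← 46° +22° = 68°
rotate_crank_by(+13°): θ ← 68° +13° = 81°
crank pin P = (r cos θ, r sin θ) = (7.195985, 45.433664)
h = r sin θ − e = 45.433664 − 9 = 36.433664
x = r cos θ + √(L² − h²) = 7.195985 + √(32761.0 − 1327.4118) = 7.195985 + 177.295201 = 184.491186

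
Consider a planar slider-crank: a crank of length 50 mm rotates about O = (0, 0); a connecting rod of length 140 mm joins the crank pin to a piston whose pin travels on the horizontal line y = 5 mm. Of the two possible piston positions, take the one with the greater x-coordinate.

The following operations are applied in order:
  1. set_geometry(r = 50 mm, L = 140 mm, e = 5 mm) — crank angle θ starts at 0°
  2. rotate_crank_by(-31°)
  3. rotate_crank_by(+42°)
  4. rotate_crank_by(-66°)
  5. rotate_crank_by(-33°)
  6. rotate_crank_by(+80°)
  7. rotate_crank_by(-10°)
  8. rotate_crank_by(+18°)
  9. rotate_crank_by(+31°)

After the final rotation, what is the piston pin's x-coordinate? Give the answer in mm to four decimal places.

181.3118

set_geometry: r = 50 mm, L = 140 mm, e = 5 mm; θ ← 0°
rotate_crank_by(-31°): θ ← 0° -31° = -31°
rotate_crank_by(+42°): θ ← -31° +42° = 11°
rotate_crank_by(-66°): θ ← 11° -66° = -55°
rotate_crank_by(-33°): θ ← -55° -33° = -88°
rotate_crank_by(+80°): θ ← -88° +80° = -8°
rotate_crank_by(-10°): θ ← -8° -10° = -18°
rotate_crank_by(+18°): θ ← -18° +18° = 0°
rotate_crank_by(+31°): θ ← 0° +31° = 31°
crank pin P = (r cos θ, r sin θ) = (42.858365, 25.751904)
h = r sin θ − e = 25.751904 − 5 = 20.751904
x = r cos θ + √(L² − h²) = 42.858365 + √(19600.0 − 430.6415) = 42.858365 + 138.453452 = 181.311817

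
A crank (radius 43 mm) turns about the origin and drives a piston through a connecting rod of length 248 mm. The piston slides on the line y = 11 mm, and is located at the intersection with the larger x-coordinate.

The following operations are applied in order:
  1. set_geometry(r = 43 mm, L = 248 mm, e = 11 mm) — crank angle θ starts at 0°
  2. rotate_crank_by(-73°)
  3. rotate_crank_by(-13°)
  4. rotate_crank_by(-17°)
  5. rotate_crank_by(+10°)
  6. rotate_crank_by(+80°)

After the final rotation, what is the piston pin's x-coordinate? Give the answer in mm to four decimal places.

set_geometry: r = 43 mm, L = 248 mm, e = 11 mm; θ ← 0°
rotate_crank_by(-73°): θ ← 0° -73° = -73°
rotate_crank_by(-13°): θ ← -73° -13° = -86°
rotate_crank_by(-17°): θ ← -86° -17° = -103°
rotate_crank_by(+10°): θ ← -103° +10° = -93°
rotate_crank_by(+80°): θ ← -93° +80° = -13°
crank pin P = (r cos θ, r sin θ) = (41.897913, -9.672895)
h = r sin θ − e = -9.672895 − 11 = -20.672895
x = r cos θ + √(L² − h²) = 41.897913 + √(61504.0 − 427.3686) = 41.897913 + 247.136868 = 289.034781

289.0348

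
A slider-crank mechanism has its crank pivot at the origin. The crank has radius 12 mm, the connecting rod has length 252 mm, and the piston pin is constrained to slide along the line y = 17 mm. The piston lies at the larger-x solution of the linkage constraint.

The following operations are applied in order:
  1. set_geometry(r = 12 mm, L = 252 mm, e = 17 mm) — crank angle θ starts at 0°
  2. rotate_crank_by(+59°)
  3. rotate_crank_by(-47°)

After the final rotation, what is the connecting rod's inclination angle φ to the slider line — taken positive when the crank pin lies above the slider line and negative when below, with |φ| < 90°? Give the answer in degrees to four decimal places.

set_geometry: r = 12 mm, L = 252 mm, e = 17 mm; θ ← 0°
rotate_crank_by(+59°): θ ← 0° +59° = 59°
rotate_crank_by(-47°): θ ← 59° -47° = 12°
crank pin P = (r cos θ, r sin θ) = (11.737771, 2.494940)
h = r sin θ − e = 2.494940 − 17 = -14.505060
sin φ = h / L = -14.505060 / 252 = -0.05755976
φ = arcsin(-0.05755976) = -3.299755°

-3.2998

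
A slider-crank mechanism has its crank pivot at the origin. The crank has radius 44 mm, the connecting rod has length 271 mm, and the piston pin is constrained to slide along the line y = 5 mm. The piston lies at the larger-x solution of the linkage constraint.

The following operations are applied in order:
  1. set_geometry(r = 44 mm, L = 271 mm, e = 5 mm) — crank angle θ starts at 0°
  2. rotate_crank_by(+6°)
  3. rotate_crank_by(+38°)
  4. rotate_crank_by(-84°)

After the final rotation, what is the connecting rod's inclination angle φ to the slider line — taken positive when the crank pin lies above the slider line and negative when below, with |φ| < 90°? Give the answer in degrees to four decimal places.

set_geometry: r = 44 mm, L = 271 mm, e = 5 mm; θ ← 0°
rotate_crank_by(+6°): θ ← 0° +6° = 6°
rotate_crank_by(+38°): θ ← 6° +38° = 44°
rotate_crank_by(-84°): θ ← 44° -84° = -40°
crank pin P = (r cos θ, r sin θ) = (33.705955, -28.282655)
h = r sin θ − e = -28.282655 − 5 = -33.282655
sin φ = h / L = -33.282655 / 271 = -0.12281422
φ = arcsin(-0.12281422) = -7.054547°

-7.0545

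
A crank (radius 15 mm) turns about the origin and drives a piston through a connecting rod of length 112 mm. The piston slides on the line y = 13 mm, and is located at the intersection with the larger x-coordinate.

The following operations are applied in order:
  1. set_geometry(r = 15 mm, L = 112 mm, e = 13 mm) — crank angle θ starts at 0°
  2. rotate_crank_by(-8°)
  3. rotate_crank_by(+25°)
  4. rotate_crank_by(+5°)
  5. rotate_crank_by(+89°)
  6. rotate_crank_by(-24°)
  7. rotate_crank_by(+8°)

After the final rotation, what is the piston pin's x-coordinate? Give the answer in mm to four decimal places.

110.6758

set_geometry: r = 15 mm, L = 112 mm, e = 13 mm; θ ← 0°
rotate_crank_by(-8°): θ ← 0° -8° = -8°
rotate_crank_by(+25°): θ ← -8° +25° = 17°
rotate_crank_by(+5°): θ ← 17° +5° = 22°
rotate_crank_by(+89°): θ ← 22° +89° = 111°
rotate_crank_by(-24°): θ ← 111° -24° = 87°
rotate_crank_by(+8°): θ ← 87° +8° = 95°
crank pin P = (r cos θ, r sin θ) = (-1.307336, 14.942920)
h = r sin θ − e = 14.942920 − 13 = 1.942920
x = r cos θ + √(L² − h²) = -1.307336 + √(12544.0 − 3.7749) = -1.307336 + 111.983146 = 110.675810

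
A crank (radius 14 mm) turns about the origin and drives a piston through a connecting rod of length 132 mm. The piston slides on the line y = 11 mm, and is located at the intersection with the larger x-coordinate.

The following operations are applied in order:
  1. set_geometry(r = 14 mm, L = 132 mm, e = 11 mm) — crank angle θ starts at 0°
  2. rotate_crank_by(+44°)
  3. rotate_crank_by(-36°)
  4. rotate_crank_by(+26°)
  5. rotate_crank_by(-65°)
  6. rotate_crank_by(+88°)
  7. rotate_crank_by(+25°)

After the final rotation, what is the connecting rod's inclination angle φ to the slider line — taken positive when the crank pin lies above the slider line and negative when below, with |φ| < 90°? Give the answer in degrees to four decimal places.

1.2431

set_geometry: r = 14 mm, L = 132 mm, e = 11 mm; θ ← 0°
rotate_crank_by(+44°): θ ← 0° +44° = 44°
rotate_crank_by(-36°): θ ← 44° -36° = 8°
rotate_crank_by(+26°): θ ← 8° +26° = 34°
rotate_crank_by(-65°): θ ← 34° -65° = -31°
rotate_crank_by(+88°): θ ← -31° +88° = 57°
rotate_crank_by(+25°): θ ← 57° +25° = 82°
crank pin P = (r cos θ, r sin θ) = (1.948423, 13.863753)
h = r sin θ − e = 13.863753 − 11 = 2.863753
sin φ = h / L = 2.863753 / 132 = 0.02169510
φ = arcsin(0.02169510) = 1.243135°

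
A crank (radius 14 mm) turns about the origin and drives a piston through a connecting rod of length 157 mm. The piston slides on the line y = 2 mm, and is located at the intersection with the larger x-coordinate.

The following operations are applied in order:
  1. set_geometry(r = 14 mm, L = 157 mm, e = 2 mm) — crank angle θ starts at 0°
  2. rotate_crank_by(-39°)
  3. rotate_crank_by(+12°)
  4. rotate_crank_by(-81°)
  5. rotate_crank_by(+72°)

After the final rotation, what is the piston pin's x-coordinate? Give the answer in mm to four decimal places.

set_geometry: r = 14 mm, L = 157 mm, e = 2 mm; θ ← 0°
rotate_crank_by(-39°): θ ← 0° -39° = -39°
rotate_crank_by(+12°): θ ← -39° +12° = -27°
rotate_crank_by(-81°): θ ← -27° -81° = -108°
rotate_crank_by(+72°): θ ← -108° +72° = -36°
crank pin P = (r cos θ, r sin θ) = (11.326238, -8.228994)
h = r sin θ − e = -8.228994 − 2 = -10.228994
x = r cos θ + √(L² − h²) = 11.326238 + √(24649.0 − 104.6323) = 11.326238 + 156.666422 = 167.992660

167.9927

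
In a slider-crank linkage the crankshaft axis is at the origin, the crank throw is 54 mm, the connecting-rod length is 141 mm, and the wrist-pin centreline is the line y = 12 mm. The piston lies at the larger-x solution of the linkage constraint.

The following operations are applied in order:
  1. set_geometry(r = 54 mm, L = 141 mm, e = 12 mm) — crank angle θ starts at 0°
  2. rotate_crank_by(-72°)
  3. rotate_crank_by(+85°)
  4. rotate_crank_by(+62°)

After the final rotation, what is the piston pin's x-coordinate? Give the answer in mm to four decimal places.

set_geometry: r = 54 mm, L = 141 mm, e = 12 mm; θ ← 0°
rotate_crank_by(-72°): θ ← 0° -72° = -72°
rotate_crank_by(+85°): θ ← -72° +85° = 13°
rotate_crank_by(+62°): θ ← 13° +62° = 75°
crank pin P = (r cos θ, r sin θ) = (13.976228, 52.159995)
h = r sin θ − e = 52.159995 − 12 = 40.159995
x = r cos θ + √(L² − h²) = 13.976228 + √(19881.0 − 1612.8252) = 13.976228 + 135.159812 = 149.136041

149.1360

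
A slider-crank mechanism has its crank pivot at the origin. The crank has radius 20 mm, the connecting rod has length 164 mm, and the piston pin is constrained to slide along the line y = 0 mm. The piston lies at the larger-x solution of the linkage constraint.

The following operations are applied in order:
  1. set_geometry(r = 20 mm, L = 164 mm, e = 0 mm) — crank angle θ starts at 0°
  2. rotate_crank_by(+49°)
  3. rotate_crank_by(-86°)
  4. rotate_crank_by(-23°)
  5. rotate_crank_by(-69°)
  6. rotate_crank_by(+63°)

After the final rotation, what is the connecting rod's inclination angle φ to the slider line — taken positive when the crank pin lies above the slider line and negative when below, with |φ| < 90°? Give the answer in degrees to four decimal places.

-6.3965

set_geometry: r = 20 mm, L = 164 mm, e = 0 mm; θ ← 0°
rotate_crank_by(+49°): θ ← 0° +49° = 49°
rotate_crank_by(-86°): θ ← 49° -86° = -37°
rotate_crank_by(-23°): θ ← -37° -23° = -60°
rotate_crank_by(-69°): θ ← -60° -69° = -129°
rotate_crank_by(+63°): θ ← -129° +63° = -66°
crank pin P = (r cos θ, r sin θ) = (8.134733, -18.270909)
h = r sin θ − e = -18.270909 − 0 = -18.270909
sin φ = h / L = -18.270909 / 164 = -0.11140798
φ = arcsin(-0.11140798) = -6.396486°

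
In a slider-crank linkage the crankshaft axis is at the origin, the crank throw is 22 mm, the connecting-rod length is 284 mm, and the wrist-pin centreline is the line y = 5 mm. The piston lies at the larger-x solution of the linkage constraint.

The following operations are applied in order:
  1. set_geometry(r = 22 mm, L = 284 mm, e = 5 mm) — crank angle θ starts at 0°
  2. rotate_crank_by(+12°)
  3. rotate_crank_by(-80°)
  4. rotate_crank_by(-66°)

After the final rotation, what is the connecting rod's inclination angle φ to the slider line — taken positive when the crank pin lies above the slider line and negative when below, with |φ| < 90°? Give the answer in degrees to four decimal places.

-4.2052

set_geometry: r = 22 mm, L = 284 mm, e = 5 mm; θ ← 0°
rotate_crank_by(+12°): θ ← 0° +12° = 12°
rotate_crank_by(-80°): θ ← 12° -80° = -68°
rotate_crank_by(-66°): θ ← -68° -66° = -134°
crank pin P = (r cos θ, r sin θ) = (-15.282484, -15.825476)
h = r sin θ − e = -15.825476 − 5 = -20.825476
sin φ = h / L = -20.825476 / 284 = -0.07332914
φ = arcsin(-0.07332914) = -4.205225°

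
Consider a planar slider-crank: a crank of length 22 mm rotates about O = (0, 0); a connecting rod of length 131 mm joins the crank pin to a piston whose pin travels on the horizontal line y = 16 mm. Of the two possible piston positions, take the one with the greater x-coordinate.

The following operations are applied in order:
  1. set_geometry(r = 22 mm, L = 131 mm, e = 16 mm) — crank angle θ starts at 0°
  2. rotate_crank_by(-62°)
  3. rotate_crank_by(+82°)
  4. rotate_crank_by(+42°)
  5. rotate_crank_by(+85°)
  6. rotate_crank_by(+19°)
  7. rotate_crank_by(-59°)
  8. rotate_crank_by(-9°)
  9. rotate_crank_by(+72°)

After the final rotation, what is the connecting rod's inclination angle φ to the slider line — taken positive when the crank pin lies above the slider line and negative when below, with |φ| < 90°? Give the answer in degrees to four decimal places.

set_geometry: r = 22 mm, L = 131 mm, e = 16 mm; θ ← 0°
rotate_crank_by(-62°): θ ← 0° -62° = -62°
rotate_crank_by(+82°): θ ← -62° +82° = 20°
rotate_crank_by(+42°): θ ← 20° +42° = 62°
rotate_crank_by(+85°): θ ← 62° +85° = 147°
rotate_crank_by(+19°): θ ← 147° +19° = 166°
rotate_crank_by(-59°): θ ← 166° -59° = 107°
rotate_crank_by(-9°): θ ← 107° -9° = 98°
rotate_crank_by(+72°): θ ← 98° +72° = 170°
crank pin P = (r cos θ, r sin θ) = (-21.665771, 3.820260)
h = r sin θ − e = 3.820260 − 16 = -12.179740
sin φ = h / L = -12.179740 / 131 = -0.09297512
φ = arcsin(-0.09297512) = -5.334787°

-5.3348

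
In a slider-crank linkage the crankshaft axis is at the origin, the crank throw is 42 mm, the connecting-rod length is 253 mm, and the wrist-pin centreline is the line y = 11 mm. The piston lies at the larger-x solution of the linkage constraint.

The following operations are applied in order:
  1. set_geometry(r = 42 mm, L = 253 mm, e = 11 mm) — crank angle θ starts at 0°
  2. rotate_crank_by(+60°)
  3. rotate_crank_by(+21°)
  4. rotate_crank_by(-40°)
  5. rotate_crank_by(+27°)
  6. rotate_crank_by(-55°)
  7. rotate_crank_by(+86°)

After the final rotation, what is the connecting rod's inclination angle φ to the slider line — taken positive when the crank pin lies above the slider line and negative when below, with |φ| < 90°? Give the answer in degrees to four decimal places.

set_geometry: r = 42 mm, L = 253 mm, e = 11 mm; θ ← 0°
rotate_crank_by(+60°): θ ← 0° +60° = 60°
rotate_crank_by(+21°): θ ← 60° +21° = 81°
rotate_crank_by(-40°): θ ← 81° -40° = 41°
rotate_crank_by(+27°): θ ← 41° +27° = 68°
rotate_crank_by(-55°): θ ← 68° -55° = 13°
rotate_crank_by(+86°): θ ← 13° +86° = 99°
crank pin P = (r cos θ, r sin θ) = (-6.570248, 41.482910)
h = r sin θ − e = 41.482910 − 11 = 30.482910
sin φ = h / L = 30.482910 / 253 = 0.12048581
φ = arcsin(0.12048581) = 6.920141°

6.9201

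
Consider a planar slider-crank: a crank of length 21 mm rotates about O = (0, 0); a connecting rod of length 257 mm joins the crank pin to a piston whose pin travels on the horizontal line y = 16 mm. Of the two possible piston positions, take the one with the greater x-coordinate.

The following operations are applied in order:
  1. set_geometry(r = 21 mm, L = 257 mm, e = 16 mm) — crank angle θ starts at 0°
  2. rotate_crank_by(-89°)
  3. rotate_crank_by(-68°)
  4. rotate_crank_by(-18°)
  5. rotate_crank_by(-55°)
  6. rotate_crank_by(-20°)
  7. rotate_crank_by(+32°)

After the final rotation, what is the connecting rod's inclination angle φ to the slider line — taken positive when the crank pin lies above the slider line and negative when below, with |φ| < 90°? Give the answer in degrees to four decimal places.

set_geometry: r = 21 mm, L = 257 mm, e = 16 mm; θ ← 0°
rotate_crank_by(-89°): θ ← 0° -89° = -89°
rotate_crank_by(-68°): θ ← -89° -68° = -157°
rotate_crank_by(-18°): θ ← -157° -18° = -175°
rotate_crank_by(-55°): θ ← -175° -55° = -230°
rotate_crank_by(-20°): θ ← -230° -20° = -250°
rotate_crank_by(+32°): θ ← -250° +32° = -218°
crank pin P = (r cos θ, r sin θ) = (-16.548226, 12.928891)
h = r sin θ − e = 12.928891 − 16 = -3.071109
sin φ = h / L = -3.071109 / 257 = -0.01194984
φ = arcsin(-0.01194984) = -0.684692°

-0.6847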